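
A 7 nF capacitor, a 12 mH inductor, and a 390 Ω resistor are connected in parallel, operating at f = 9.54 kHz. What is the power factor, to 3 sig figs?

0.935

ω = 2πf = 59940 rad/s
X_L = ωL = 719 Ω
X_C = 1/(ωC) = 2380 Ω
Parallel: admittances add. Y = 1/R + 1/(jωL) + jωC
Y = (0.00256 − j0.000971) S
|Y| = 0.00274 S → |Z| = 1/|Y| = 365 Ω, ∠Z = −∠Y = 20.7°
cos φ = cos(20.7°) = 0.935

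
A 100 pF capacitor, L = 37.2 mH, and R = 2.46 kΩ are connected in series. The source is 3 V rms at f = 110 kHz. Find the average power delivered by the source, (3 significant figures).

ω = 2πf = 691200 rad/s
X_L = ωL = 25700 Ω
X_C = 1/(ωC) = 14500 Ω
Net reactance X = X_L − X_C = 11200 Ω
Z = 2460 + j11200 Ω
|Z| = √(2460² + 11200²) = 11500 Ω
∠Z = arctan(11200/2460) = 77.7°
I = V/|Z| = 261 μA
P = VI cos φ = 3 × 0.000261 × cos(77.7°) = 167 μW

167 μW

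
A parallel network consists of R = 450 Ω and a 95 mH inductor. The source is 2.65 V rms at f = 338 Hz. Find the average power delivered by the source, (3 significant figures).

ω = 2πf = 2124 rad/s
X_L = ωL = 202 Ω
Parallel: admittances add. Y = 1/R + 1/(jωL)
Y = (0.00222 − j0.00496) S
|Y| = 0.00543 S → |Z| = 1/|Y| = 184 Ω, ∠Z = −∠Y = 65.9°
I = V/|Z| = 14.4 mA
P = VI cos φ = 2.65 × 0.0144 × cos(65.9°) = 15.6 mW

15.6 mW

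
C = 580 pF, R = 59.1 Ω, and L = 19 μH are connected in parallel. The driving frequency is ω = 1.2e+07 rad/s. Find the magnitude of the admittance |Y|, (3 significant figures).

17.1 mS

X_L = ωL = 228 Ω
X_C = 1/(ωC) = 144 Ω
Parallel: admittances add. Y = 1/R + 1/(jωL) + jωC
Y = (0.0169 + j0.00257) S
|Y| = 0.0171 S → |Z| = 1/|Y| = 58.4 Ω, ∠Z = −∠Y = -8.65°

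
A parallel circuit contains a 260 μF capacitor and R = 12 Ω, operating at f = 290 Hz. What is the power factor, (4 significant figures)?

0.1732

ω = 2πf = 1822 rad/s
X_C = 1/(ωC) = 2.111 Ω
Parallel: admittances add. Y = 1/R + jωC
Y = (0.08333 + j0.4738) S
|Y| = 0.4810 S → |Z| = 1/|Y| = 2.079 Ω, ∠Z = −∠Y = -80.02°
cos φ = cos(-80.02°) = 0.1732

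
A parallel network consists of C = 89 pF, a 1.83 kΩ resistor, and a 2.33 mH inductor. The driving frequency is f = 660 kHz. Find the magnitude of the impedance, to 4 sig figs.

ω = 2πf = 4.147e+06 rad/s
X_L = ωL = 9662 Ω
X_C = 1/(ωC) = 2709 Ω
Parallel: admittances add. Y = 1/R + 1/(jωL) + jωC
Y = (0.0005464 + j0.0002656) S
|Y| = 0.0006076 S → |Z| = 1/|Y| = 1646 Ω, ∠Z = −∠Y = -25.92°

1646 Ω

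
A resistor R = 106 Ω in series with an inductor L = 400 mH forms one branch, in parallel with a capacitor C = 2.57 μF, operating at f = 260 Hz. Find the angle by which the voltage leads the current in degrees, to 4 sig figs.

-84.89°

ω = 2πf = 1634 rad/s
X_L = ωL = 653.5 Ω
X_C = 1/(ωC) = 238.2 Ω
Branch 1 (R+jX_L): Z₁ = 106.0 + j653.5 Ω, |Z₁| = 662.0 Ω
Branch 2 (−jX_C): Z₂ = −j238.2 Ω
Parallel: Z = Z₁Z₂/(Z₁+Z₂), |Z| = 367.9 Ω, ∠Z = -84.89°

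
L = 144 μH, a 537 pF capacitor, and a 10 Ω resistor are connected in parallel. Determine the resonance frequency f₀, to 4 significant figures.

572.3 kHz

ω₀ = 1/√(LC) = 1/√(0.000144 × 5.37e-10) = 3.596e+06 rad/s
f₀ = ω₀/(2π) = 572.3 kHz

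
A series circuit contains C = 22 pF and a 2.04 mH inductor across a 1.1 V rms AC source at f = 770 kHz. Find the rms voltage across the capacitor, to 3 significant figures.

ω = 2πf = 4.838e+06 rad/s
X_L = ωL = 9870 Ω
X_C = 1/(ωC) = 9400 Ω
Net reactance X = X_L − X_C = 474 Ω
Z = j474 Ω
|Z| = √(0² + 474²) = 474 Ω
I = V/|Z| = 2.32 mA
V_C = I·|Z_C| = 0.00232 × 9400 = 21.8 V

21.8 V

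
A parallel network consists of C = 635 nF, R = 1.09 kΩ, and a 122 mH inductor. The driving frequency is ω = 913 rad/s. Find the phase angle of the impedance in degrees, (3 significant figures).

X_L = ωL = 111 Ω
X_C = 1/(ωC) = 1720 Ω
Parallel: admittances add. Y = 1/R + 1/(jωL) + jωC
Y = (0.000917 − j0.00840) S
|Y| = 0.00845 S → |Z| = 1/|Y| = 118 Ω, ∠Z = −∠Y = 83.8°

83.8°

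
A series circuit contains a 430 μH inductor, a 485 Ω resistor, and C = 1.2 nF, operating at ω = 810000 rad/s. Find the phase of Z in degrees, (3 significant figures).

X_L = ωL = 348 Ω
X_C = 1/(ωC) = 1030 Ω
Net reactance X = X_L − X_C = -681 Ω
Z = 485 − j681 Ω
|Z| = √(485² + 681²) = 836 Ω
∠Z = arctan(-681/485) = -54.5°

-54.5°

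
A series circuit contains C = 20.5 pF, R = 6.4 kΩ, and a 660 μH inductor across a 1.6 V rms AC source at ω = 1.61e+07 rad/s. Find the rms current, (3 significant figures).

161 μA

X_L = ωL = 10600 Ω
X_C = 1/(ωC) = 3030 Ω
Net reactance X = X_L − X_C = 7600 Ω
Z = 6400 + j7600 Ω
|Z| = √(6400² + 7600²) = 9930 Ω
I = V/|Z| = 1.6/9930 = 161 μA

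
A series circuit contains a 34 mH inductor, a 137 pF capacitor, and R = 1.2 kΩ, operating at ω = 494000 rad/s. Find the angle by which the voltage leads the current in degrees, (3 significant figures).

X_L = ωL = 16800 Ω
X_C = 1/(ωC) = 14800 Ω
Net reactance X = X_L − X_C = 2020 Ω
Z = 1200 + j2020 Ω
|Z| = √(1200² + 2020²) = 2350 Ω
∠Z = arctan(2020/1200) = 59.3°

59.3°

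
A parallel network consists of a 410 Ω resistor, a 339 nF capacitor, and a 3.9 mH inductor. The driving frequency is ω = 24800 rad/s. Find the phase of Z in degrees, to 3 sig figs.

38.4°

X_L = ωL = 96.7 Ω
X_C = 1/(ωC) = 119 Ω
Parallel: admittances add. Y = 1/R + 1/(jωL) + jωC
Y = (0.00244 − j0.00193) S
|Y| = 0.00311 S → |Z| = 1/|Y| = 321 Ω, ∠Z = −∠Y = 38.4°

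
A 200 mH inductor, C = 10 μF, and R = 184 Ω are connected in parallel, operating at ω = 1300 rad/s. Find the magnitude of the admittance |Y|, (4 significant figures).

10.65 mS

X_L = ωL = 260.0 Ω
X_C = 1/(ωC) = 76.92 Ω
Parallel: admittances add. Y = 1/R + 1/(jωL) + jωC
Y = (0.005435 + j0.009154) S
|Y| = 0.01065 S → |Z| = 1/|Y| = 93.94 Ω, ∠Z = −∠Y = -59.30°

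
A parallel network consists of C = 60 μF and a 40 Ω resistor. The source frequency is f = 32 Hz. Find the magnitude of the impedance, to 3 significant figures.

36.0 Ω

ω = 2πf = 201.1 rad/s
X_C = 1/(ωC) = 82.9 Ω
Parallel: admittances add. Y = 1/R + jωC
Y = (0.0250 + j0.0121) S
|Y| = 0.0278 S → |Z| = 1/|Y| = 36.0 Ω, ∠Z = −∠Y = -25.8°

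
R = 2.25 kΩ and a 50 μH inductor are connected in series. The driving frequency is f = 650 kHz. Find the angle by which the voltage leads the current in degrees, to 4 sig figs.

5.186°

ω = 2πf = 4.084e+06 rad/s
X_L = ωL = 204.2 Ω
Z = 2250 + j204.2 Ω
|Z| = √(2250² + 204.2²) = 2259 Ω
∠Z = arctan(204.2/2250) = 5.186°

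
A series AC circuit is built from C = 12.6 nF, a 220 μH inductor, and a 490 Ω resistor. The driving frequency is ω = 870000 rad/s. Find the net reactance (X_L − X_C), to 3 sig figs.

100 Ω

X_L = ωL = 191 Ω
X_C = 1/(ωC) = 91.2 Ω
X = 191 − 91.2 = 100 Ω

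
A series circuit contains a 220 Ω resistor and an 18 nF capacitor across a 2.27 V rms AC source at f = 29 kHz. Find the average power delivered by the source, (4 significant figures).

ω = 2πf = 182200 rad/s
X_C = 1/(ωC) = 304.9 Ω
Z = 220.0 − j304.9 Ω
|Z| = √(220.0² + 304.9²) = 376.0 Ω
∠Z = arctan(-304.9/220.0) = -54.19°
I = V/|Z| = 6.038 mA
P = VI cos φ = 2.27 × 0.006038 × cos(-54.19°) = 8.019 mW

8.019 mW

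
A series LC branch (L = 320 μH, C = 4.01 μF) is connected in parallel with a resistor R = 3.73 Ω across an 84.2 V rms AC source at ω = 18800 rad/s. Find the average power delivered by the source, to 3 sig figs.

1.90 kW

X_L = ωL = 6.02 Ω
X_C = 1/(ωC) = 13.3 Ω
Branch 1: Z₁ = R = 3.73 Ω
Branch 2 (series LC): Z₂ = j(X_L − X_C) = −j7.25 Ω
Parallel: Z = Z₁Z₂/(Z₁+Z₂), |Z| = 3.32 Ω, ∠Z = -27.2°
I = V/|Z| = 25.4 A
P = VI cos φ = 84.2 × 25.4 × cos(-27.2°) = 1.90 kW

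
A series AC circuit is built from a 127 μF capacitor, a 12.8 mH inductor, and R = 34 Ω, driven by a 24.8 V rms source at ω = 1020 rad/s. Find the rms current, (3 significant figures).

X_L = ωL = 13.1 Ω
X_C = 1/(ωC) = 7.72 Ω
Net reactance X = X_L − X_C = 5.34 Ω
Z = 34.0 + j5.34 Ω
|Z| = √(34.0² + 5.34²) = 34.4 Ω
I = V/|Z| = 24.8/34.4 = 721 mA

721 mA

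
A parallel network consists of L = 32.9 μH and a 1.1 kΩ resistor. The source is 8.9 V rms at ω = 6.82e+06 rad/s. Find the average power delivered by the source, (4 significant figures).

72.01 mW

X_L = ωL = 224.4 Ω
Parallel: admittances add. Y = 1/R + 1/(jωL)
Y = (0.0009091 − j0.004457) S
|Y| = 0.004549 S → |Z| = 1/|Y| = 219.9 Ω, ∠Z = −∠Y = 78.47°
I = V/|Z| = 40.48 mA
P = VI cos φ = 8.9 × 0.04048 × cos(78.47°) = 72.01 mW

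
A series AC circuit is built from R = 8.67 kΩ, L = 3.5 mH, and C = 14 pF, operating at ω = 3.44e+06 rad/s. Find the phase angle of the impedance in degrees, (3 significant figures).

-45.2°

X_L = ωL = 12000 Ω
X_C = 1/(ωC) = 20800 Ω
Net reactance X = X_L − X_C = -8720 Ω
Z = 8670 − j8720 Ω
|Z| = √(8670² + 8720²) = 12300 Ω
∠Z = arctan(-8720/8670) = -45.2°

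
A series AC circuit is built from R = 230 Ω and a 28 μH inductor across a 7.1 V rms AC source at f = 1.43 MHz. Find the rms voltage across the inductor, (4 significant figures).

ω = 2πf = 8.985e+06 rad/s
X_L = ωL = 251.6 Ω
Z = 230.0 + j251.6 Ω
|Z| = √(230.0² + 251.6²) = 340.9 Ω
I = V/|Z| = 20.83 mA
V_L = I·|Z_L| = 0.02083 × 251.6 = 5.240 V

5.240 V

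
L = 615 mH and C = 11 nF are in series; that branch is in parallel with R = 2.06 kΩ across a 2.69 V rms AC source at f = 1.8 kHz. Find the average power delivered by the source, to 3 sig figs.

3.51 mW

ω = 2πf = 11310 rad/s
X_L = ωL = 6960 Ω
X_C = 1/(ωC) = 8040 Ω
Branch 1: Z₁ = R = 2060 Ω
Branch 2 (series LC): Z₂ = j(X_L − X_C) = −j1080 Ω
Parallel: Z = Z₁Z₂/(Z₁+Z₂), |Z| = 958 Ω, ∠Z = -62.3°
I = V/|Z| = 2.81 mA
P = VI cos φ = 2.69 × 0.00281 × cos(-62.3°) = 3.51 mW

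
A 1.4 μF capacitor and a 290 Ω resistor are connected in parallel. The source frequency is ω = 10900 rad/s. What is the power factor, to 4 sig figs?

X_C = 1/(ωC) = 65.53 Ω
Parallel: admittances add. Y = 1/R + jωC
Y = (0.003448 + j0.01526) S
|Y| = 0.01564 S → |Z| = 1/|Y| = 63.92 Ω, ∠Z = −∠Y = -77.27°
cos φ = cos(-77.27°) = 0.2204

0.2204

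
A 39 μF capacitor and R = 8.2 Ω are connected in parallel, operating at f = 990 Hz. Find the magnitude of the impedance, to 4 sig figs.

ω = 2πf = 6220 rad/s
X_C = 1/(ωC) = 4.122 Ω
Parallel: admittances add. Y = 1/R + jωC
Y = (0.1220 + j0.2426) S
|Y| = 0.2715 S → |Z| = 1/|Y| = 3.683 Ω, ∠Z = −∠Y = -63.31°

3.683 Ω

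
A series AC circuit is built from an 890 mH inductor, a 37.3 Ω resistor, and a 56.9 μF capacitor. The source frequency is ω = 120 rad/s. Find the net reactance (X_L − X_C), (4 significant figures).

-39.66 Ω

X_L = ωL = 106.8 Ω
X_C = 1/(ωC) = 146.5 Ω
X = 106.8 − 146.5 = -39.66 Ω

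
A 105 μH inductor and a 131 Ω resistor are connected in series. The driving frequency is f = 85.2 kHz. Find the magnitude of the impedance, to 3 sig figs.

143 Ω

ω = 2πf = 535300 rad/s
X_L = ωL = 56.2 Ω
Z = 131 + j56.2 Ω
|Z| = √(131² + 56.2²) = 143 Ω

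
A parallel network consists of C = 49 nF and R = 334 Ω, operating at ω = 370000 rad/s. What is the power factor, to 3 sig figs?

X_C = 1/(ωC) = 55.2 Ω
Parallel: admittances add. Y = 1/R + jωC
Y = (0.00299 + j0.0181) S
|Y| = 0.0184 S → |Z| = 1/|Y| = 54.4 Ω, ∠Z = −∠Y = -80.6°
cos φ = cos(-80.6°) = 0.163

0.163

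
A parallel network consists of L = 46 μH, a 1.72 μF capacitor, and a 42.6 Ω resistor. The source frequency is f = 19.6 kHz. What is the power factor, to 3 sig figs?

0.554

ω = 2πf = 123200 rad/s
X_L = ωL = 5.66 Ω
X_C = 1/(ωC) = 4.72 Ω
Parallel: admittances add. Y = 1/R + 1/(jωL) + jωC
Y = (0.0235 + j0.0353) S
|Y| = 0.0424 S → |Z| = 1/|Y| = 23.6 Ω, ∠Z = −∠Y = -56.4°
cos φ = cos(-56.4°) = 0.554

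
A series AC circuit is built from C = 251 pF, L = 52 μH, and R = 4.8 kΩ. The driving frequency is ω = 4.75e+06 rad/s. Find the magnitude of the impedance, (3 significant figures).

4840 Ω

X_L = ωL = 247 Ω
X_C = 1/(ωC) = 839 Ω
Net reactance X = X_L − X_C = -592 Ω
Z = 4800 − j592 Ω
|Z| = √(4800² + 592²) = 4840 Ω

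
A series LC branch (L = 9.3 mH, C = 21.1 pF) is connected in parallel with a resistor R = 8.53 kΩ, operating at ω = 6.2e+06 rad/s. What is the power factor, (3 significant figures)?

X_L = ωL = 57700 Ω
X_C = 1/(ωC) = 7640 Ω
Branch 1: Z₁ = R = 8530 Ω
Branch 2 (series LC): Z₂ = j(X_L − X_C) = j50000 Ω
Parallel: Z = Z₁Z₂/(Z₁+Z₂), |Z| = 8410 Ω, ∠Z = 9.68°
cos φ = cos(9.68°) = 0.986

0.986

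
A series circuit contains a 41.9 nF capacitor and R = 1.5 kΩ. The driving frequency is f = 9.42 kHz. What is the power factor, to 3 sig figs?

0.966

ω = 2πf = 59190 rad/s
X_C = 1/(ωC) = 403 Ω
Z = 1500 − j403 Ω
|Z| = √(1500² + 403²) = 1550 Ω
∠Z = arctan(-403/1500) = -15.0°
cos φ = cos(-15.0°) = 0.966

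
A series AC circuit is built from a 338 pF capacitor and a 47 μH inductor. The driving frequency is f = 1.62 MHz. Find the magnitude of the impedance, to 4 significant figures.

187.7 Ω

ω = 2πf = 1.018e+07 rad/s
X_L = ωL = 478.4 Ω
X_C = 1/(ωC) = 290.7 Ω
Net reactance X = X_L − X_C = 187.7 Ω
Z = j187.7 Ω
|Z| = √(0² + 187.7²) = 187.7 Ω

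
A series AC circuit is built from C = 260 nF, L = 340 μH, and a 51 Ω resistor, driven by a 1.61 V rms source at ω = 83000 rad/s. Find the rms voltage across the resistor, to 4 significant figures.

X_L = ωL = 28.22 Ω
X_C = 1/(ωC) = 46.34 Ω
Net reactance X = X_L − X_C = -18.12 Ω
Z = 51.00 − j18.12 Ω
|Z| = √(51.00² + 18.12²) = 54.12 Ω
I = V/|Z| = 29.75 mA
V_R = I·|Z_R| = 0.02975 × 51.00 = 1.517 V

1.517 V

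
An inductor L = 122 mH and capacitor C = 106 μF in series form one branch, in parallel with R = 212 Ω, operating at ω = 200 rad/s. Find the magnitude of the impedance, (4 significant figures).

22.64 Ω

X_L = ωL = 24.40 Ω
X_C = 1/(ωC) = 47.17 Ω
Branch 1: Z₁ = R = 212.0 Ω
Branch 2 (series LC): Z₂ = j(X_L − X_C) = −j22.77 Ω
Parallel: Z = Z₁Z₂/(Z₁+Z₂), |Z| = 22.64 Ω, ∠Z = -83.87°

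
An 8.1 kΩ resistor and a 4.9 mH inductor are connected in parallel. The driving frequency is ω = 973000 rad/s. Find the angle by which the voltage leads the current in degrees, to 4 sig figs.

X_L = ωL = 4768 Ω
Parallel: admittances add. Y = 1/R + 1/(jωL)
Y = (0.0001235 − j0.0002097) S
|Y| = 0.0002434 S → |Z| = 1/|Y| = 4109 Ω, ∠Z = −∠Y = 59.52°

59.52°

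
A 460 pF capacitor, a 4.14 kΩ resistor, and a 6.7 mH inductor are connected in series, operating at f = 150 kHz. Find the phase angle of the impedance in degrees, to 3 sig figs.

44.1°

ω = 2πf = 942500 rad/s
X_L = ωL = 6310 Ω
X_C = 1/(ωC) = 2310 Ω
Net reactance X = X_L − X_C = 4010 Ω
Z = 4140 + j4010 Ω
|Z| = √(4140² + 4010²) = 5760 Ω
∠Z = arctan(4010/4140) = 44.1°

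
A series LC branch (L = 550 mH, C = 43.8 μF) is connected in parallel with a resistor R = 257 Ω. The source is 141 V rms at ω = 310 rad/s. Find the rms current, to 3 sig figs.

1.56 A

X_L = ωL = 170 Ω
X_C = 1/(ωC) = 73.6 Ω
Branch 1: Z₁ = R = 257 Ω
Branch 2 (series LC): Z₂ = j(X_L − X_C) = j96.9 Ω
Parallel: Z = Z₁Z₂/(Z₁+Z₂), |Z| = 90.6 Ω, ∠Z = 69.4°
I = V/|Z| = 141/90.6 = 1.56 A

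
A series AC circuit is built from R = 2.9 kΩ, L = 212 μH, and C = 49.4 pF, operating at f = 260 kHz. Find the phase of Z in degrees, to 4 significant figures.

ω = 2πf = 1.634e+06 rad/s
X_L = ωL = 346.3 Ω
X_C = 1/(ωC) = 12390 Ω
Net reactance X = X_L − X_C = -12050 Ω
Z = 2900 − j12050 Ω
|Z| = √(2900² + 12050²) = 12390 Ω
∠Z = arctan(-12050/2900) = -76.46°

-76.46°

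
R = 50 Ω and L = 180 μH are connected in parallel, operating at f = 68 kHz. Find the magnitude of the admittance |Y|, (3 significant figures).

23.9 mS

ω = 2πf = 427300 rad/s
X_L = ωL = 76.9 Ω
Parallel: admittances add. Y = 1/R + 1/(jωL)
Y = (0.0200 − j0.0130) S
|Y| = 0.0239 S → |Z| = 1/|Y| = 41.9 Ω, ∠Z = −∠Y = 33.0°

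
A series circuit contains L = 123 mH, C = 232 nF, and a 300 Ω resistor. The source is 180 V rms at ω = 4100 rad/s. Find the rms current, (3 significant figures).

X_L = ωL = 504 Ω
X_C = 1/(ωC) = 1050 Ω
Net reactance X = X_L − X_C = -547 Ω
Z = 300 − j547 Ω
|Z| = √(300² + 547²) = 624 Ω
I = V/|Z| = 180/624 = 289 mA

289 mA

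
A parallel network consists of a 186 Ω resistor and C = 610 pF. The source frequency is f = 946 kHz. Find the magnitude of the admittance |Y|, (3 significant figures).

6.48 mS

ω = 2πf = 5.944e+06 rad/s
X_C = 1/(ωC) = 276 Ω
Parallel: admittances add. Y = 1/R + jωC
Y = (0.00538 + j0.00363) S
|Y| = 0.00648 S → |Z| = 1/|Y| = 154 Ω, ∠Z = −∠Y = -34.0°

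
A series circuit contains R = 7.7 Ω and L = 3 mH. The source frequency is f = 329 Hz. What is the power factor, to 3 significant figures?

ω = 2πf = 2067 rad/s
X_L = ωL = 6.20 Ω
Z = 7.70 + j6.20 Ω
|Z| = √(7.70² + 6.20²) = 9.89 Ω
∠Z = arctan(6.20/7.70) = 38.8°
cos φ = cos(38.8°) = 0.779

0.779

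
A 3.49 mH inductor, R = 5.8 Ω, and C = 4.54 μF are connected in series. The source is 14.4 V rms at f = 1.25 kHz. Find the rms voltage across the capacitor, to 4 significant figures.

69.22 V

ω = 2πf = 7854 rad/s
X_L = ωL = 27.41 Ω
X_C = 1/(ωC) = 28.04 Ω
Net reactance X = X_L − X_C = -0.6345 Ω
Z = 5.800 − j0.6345 Ω
|Z| = √(5.800² + 0.6345²) = 5.835 Ω
I = V/|Z| = 2.468 A
V_C = I·|Z_C| = 2.468 × 28.04 = 69.22 V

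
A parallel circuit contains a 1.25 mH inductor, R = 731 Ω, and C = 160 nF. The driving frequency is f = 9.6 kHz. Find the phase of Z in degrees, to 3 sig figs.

69.3°

ω = 2πf = 60320 rad/s
X_L = ωL = 75.4 Ω
X_C = 1/(ωC) = 104 Ω
Parallel: admittances add. Y = 1/R + 1/(jωL) + jωC
Y = (0.00137 − j0.00361) S
|Y| = 0.00386 S → |Z| = 1/|Y| = 259 Ω, ∠Z = −∠Y = 69.3°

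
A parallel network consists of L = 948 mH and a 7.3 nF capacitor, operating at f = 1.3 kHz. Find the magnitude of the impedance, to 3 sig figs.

14400 Ω

ω = 2πf = 8168 rad/s
X_L = ωL = 7740 Ω
X_C = 1/(ωC) = 16800 Ω
Parallel: admittances add. Y = 1/(jωL) + jωC
Y = (0 − j6.95e-05) S
|Y| = 6.95e-05 S → |Z| = 1/|Y| = 14400 Ω, ∠Z = −∠Y = 90.0°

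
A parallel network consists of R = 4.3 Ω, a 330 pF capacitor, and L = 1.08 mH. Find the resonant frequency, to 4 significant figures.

266.6 kHz

ω₀ = 1/√(LC) = 1/√(0.00108 × 3.3e-10) = 1.675e+06 rad/s
f₀ = ω₀/(2π) = 266.6 kHz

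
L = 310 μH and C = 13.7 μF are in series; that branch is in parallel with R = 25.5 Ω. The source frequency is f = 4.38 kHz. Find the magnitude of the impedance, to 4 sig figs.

ω = 2πf = 27520 rad/s
X_L = ωL = 8.531 Ω
X_C = 1/(ωC) = 2.652 Ω
Branch 1: Z₁ = R = 25.50 Ω
Branch 2 (series LC): Z₂ = j(X_L − X_C) = j5.879 Ω
Parallel: Z = Z₁Z₂/(Z₁+Z₂), |Z| = 5.729 Ω, ∠Z = 77.02°

5.729 Ω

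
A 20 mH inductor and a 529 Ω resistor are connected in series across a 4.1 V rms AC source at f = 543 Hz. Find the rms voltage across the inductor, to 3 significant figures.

ω = 2πf = 3412 rad/s
X_L = ωL = 68.2 Ω
Z = 529 + j68.2 Ω
|Z| = √(529² + 68.2²) = 533 Ω
I = V/|Z| = 7.69 mA
V_L = I·|Z_L| = 0.00769 × 68.2 = 0.525 V

0.525 V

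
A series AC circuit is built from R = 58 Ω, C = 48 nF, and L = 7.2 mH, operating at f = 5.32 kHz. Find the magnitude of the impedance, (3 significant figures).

387 Ω

ω = 2πf = 33430 rad/s
X_L = ωL = 241 Ω
X_C = 1/(ωC) = 623 Ω
Net reactance X = X_L − X_C = -383 Ω
Z = 58.0 − j383 Ω
|Z| = √(58.0² + 383²) = 387 Ω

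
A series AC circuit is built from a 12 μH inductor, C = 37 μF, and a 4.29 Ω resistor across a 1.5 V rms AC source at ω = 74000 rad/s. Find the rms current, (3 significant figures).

347 mA

X_L = ωL = 0.888 Ω
X_C = 1/(ωC) = 0.365 Ω
Net reactance X = X_L − X_C = 0.523 Ω
Z = 4.29 + j0.523 Ω
|Z| = √(4.29² + 0.523²) = 4.32 Ω
I = V/|Z| = 1.5/4.32 = 347 mA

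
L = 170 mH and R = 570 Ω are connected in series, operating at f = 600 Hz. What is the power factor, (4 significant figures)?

0.6646

ω = 2πf = 3770 rad/s
X_L = ωL = 640.9 Ω
Z = 570.0 + j640.9 Ω
|Z| = √(570.0² + 640.9²) = 857.7 Ω
∠Z = arctan(640.9/570.0) = 48.35°
cos φ = cos(48.35°) = 0.6646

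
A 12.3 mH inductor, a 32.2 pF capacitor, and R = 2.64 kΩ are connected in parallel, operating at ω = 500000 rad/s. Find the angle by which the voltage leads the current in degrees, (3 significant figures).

X_L = ωL = 6150 Ω
X_C = 1/(ωC) = 62100 Ω
Parallel: admittances add. Y = 1/R + 1/(jωL) + jωC
Y = (0.000379 − j0.000147) S
|Y| = 0.000406 S → |Z| = 1/|Y| = 2460 Ω, ∠Z = −∠Y = 21.1°

21.1°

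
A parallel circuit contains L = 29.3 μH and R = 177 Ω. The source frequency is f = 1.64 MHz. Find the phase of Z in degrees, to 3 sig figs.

30.4°

ω = 2πf = 1.03e+07 rad/s
X_L = ωL = 302 Ω
Parallel: admittances add. Y = 1/R + 1/(jωL)
Y = (0.00565 − j0.00331) S
|Y| = 0.00655 S → |Z| = 1/|Y| = 153 Ω, ∠Z = −∠Y = 30.4°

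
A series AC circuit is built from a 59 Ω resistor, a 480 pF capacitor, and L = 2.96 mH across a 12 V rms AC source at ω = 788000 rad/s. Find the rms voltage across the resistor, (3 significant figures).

2.23 V

X_L = ωL = 2330 Ω
X_C = 1/(ωC) = 2640 Ω
Net reactance X = X_L − X_C = -311 Ω
Z = 59.0 − j311 Ω
|Z| = √(59.0² + 311²) = 317 Ω
I = V/|Z| = 37.9 mA
V_R = I·|Z_R| = 0.0379 × 59.0 = 2.23 V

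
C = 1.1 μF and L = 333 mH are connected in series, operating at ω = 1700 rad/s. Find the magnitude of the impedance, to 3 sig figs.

31.3 Ω

X_L = ωL = 566 Ω
X_C = 1/(ωC) = 535 Ω
Net reactance X = X_L − X_C = 31.3 Ω
Z = j31.3 Ω
|Z| = √(0² + 31.3²) = 31.3 Ω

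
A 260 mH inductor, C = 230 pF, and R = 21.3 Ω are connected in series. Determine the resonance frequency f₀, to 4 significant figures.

20.58 kHz

ω₀ = 1/√(LC) = 1/√(0.26 × 2.3e-10) = 129300 rad/s
f₀ = ω₀/(2π) = 20.58 kHz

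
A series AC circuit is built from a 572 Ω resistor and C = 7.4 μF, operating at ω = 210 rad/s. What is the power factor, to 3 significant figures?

X_C = 1/(ωC) = 644 Ω
Z = 572 − j644 Ω
|Z| = √(572² + 644²) = 861 Ω
∠Z = arctan(-644/572) = -48.4°
cos φ = cos(-48.4°) = 0.664

0.664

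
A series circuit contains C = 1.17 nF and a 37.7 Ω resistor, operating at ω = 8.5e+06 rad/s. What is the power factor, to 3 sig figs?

0.351

X_C = 1/(ωC) = 101 Ω
Z = 37.7 − j101 Ω
|Z| = √(37.7² + 101²) = 107 Ω
∠Z = arctan(-101/37.7) = -69.4°
cos φ = cos(-69.4°) = 0.351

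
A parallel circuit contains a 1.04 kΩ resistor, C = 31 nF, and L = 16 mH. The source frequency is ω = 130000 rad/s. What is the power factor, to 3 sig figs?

0.261

X_L = ωL = 2080 Ω
X_C = 1/(ωC) = 248 Ω
Parallel: admittances add. Y = 1/R + 1/(jωL) + jωC
Y = (0.000962 + j0.00355) S
|Y| = 0.00368 S → |Z| = 1/|Y| = 272 Ω, ∠Z = −∠Y = -74.8°
cos φ = cos(-74.8°) = 0.261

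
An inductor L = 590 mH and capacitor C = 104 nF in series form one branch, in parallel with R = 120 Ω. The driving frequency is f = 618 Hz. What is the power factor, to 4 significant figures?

0.8394

ω = 2πf = 3883 rad/s
X_L = ωL = 2291 Ω
X_C = 1/(ωC) = 2476 Ω
Branch 1: Z₁ = R = 120.0 Ω
Branch 2 (series LC): Z₂ = j(X_L − X_C) = −j185.3 Ω
Parallel: Z = Z₁Z₂/(Z₁+Z₂), |Z| = 100.7 Ω, ∠Z = -32.93°
cos φ = cos(-32.93°) = 0.8394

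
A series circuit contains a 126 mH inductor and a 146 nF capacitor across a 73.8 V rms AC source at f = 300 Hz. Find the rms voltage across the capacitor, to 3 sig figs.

ω = 2πf = 1885 rad/s
X_L = ωL = 238 Ω
X_C = 1/(ωC) = 3630 Ω
Net reactance X = X_L − X_C = -3400 Ω
Z = − j3400 Ω
|Z| = √(0² + 3400²) = 3400 Ω
I = V/|Z| = 21.7 mA
V_C = I·|Z_C| = 0.0217 × 3630 = 79.0 V

79.0 V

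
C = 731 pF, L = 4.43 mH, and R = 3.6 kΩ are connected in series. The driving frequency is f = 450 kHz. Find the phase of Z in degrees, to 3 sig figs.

73.4°

ω = 2πf = 2.827e+06 rad/s
X_L = ωL = 12500 Ω
X_C = 1/(ωC) = 484 Ω
Net reactance X = X_L − X_C = 12000 Ω
Z = 3600 + j12000 Ω
|Z| = √(3600² + 12000²) = 12600 Ω
∠Z = arctan(12000/3600) = 73.4°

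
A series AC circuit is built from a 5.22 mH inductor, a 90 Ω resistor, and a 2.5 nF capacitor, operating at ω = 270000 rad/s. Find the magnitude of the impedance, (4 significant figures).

115.3 Ω

X_L = ωL = 1409 Ω
X_C = 1/(ωC) = 1481 Ω
Net reactance X = X_L − X_C = -72.08 Ω
Z = 90.00 − j72.08 Ω
|Z| = √(90.00² + 72.08²) = 115.3 Ω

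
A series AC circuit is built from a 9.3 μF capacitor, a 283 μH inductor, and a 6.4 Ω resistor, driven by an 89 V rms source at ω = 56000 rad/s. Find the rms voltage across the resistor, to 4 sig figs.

37.16 V

X_L = ωL = 15.85 Ω
X_C = 1/(ωC) = 1.920 Ω
Net reactance X = X_L − X_C = 13.93 Ω
Z = 6.400 + j13.93 Ω
|Z| = √(6.400² + 13.93²) = 15.33 Ω
I = V/|Z| = 5.806 A
V_R = I·|Z_R| = 5.806 × 6.400 = 37.16 V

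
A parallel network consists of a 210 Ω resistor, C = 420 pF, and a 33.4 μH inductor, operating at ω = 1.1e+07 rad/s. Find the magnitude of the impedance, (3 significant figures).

X_L = ωL = 367 Ω
X_C = 1/(ωC) = 216 Ω
Parallel: admittances add. Y = 1/R + 1/(jωL) + jωC
Y = (0.00476 + j0.00190) S
|Y| = 0.00513 S → |Z| = 1/|Y| = 195 Ω, ∠Z = −∠Y = -21.7°

195 Ω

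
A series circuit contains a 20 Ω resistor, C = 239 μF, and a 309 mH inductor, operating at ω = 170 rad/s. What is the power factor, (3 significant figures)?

0.582

X_L = ωL = 52.5 Ω
X_C = 1/(ωC) = 24.6 Ω
Net reactance X = X_L − X_C = 27.9 Ω
Z = 20.0 + j27.9 Ω
|Z| = √(20.0² + 27.9²) = 34.3 Ω
∠Z = arctan(27.9/20.0) = 54.4°
cos φ = cos(54.4°) = 0.582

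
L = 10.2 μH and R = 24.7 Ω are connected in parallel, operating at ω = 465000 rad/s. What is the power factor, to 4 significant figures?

X_L = ωL = 4.743 Ω
Parallel: admittances add. Y = 1/R + 1/(jωL)
Y = (0.04049 − j0.2108) S
|Y| = 0.2147 S → |Z| = 1/|Y| = 4.658 Ω, ∠Z = −∠Y = 79.13°
cos φ = cos(79.13°) = 0.1886

0.1886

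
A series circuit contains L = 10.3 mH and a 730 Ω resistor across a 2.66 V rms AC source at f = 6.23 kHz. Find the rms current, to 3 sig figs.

3.19 mA

ω = 2πf = 39140 rad/s
X_L = ωL = 403 Ω
Z = 730 + j403 Ω
|Z| = √(730² + 403²) = 834 Ω
I = V/|Z| = 2.66/834 = 3.19 mA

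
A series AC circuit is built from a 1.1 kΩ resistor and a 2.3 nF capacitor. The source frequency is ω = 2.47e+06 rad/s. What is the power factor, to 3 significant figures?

0.987

X_C = 1/(ωC) = 176 Ω
Z = 1100 − j176 Ω
|Z| = √(1100² + 176²) = 1110 Ω
∠Z = arctan(-176/1100) = -9.09°
cos φ = cos(-9.09°) = 0.987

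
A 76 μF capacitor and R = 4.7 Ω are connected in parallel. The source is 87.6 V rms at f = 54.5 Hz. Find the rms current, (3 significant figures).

18.8 A

ω = 2πf = 342.4 rad/s
X_C = 1/(ωC) = 38.4 Ω
Parallel: admittances add. Y = 1/R + jωC
Y = (0.213 + j0.0260) S
|Y| = 0.214 S → |Z| = 1/|Y| = 4.67 Ω, ∠Z = −∠Y = -6.97°
I = V/|Z| = 87.6/4.67 = 18.8 A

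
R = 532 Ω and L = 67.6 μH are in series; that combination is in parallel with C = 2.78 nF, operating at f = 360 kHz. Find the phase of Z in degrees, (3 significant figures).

ω = 2πf = 2.262e+06 rad/s
X_L = ωL = 153 Ω
X_C = 1/(ωC) = 159 Ω
Branch 1 (R+jX_L): Z₁ = 532 + j153 Ω, |Z₁| = 554 Ω
Branch 2 (−jX_C): Z₂ = −j159 Ω
Parallel: Z = Z₁Z₂/(Z₁+Z₂), |Z| = 165 Ω, ∠Z = -73.3°

-73.3°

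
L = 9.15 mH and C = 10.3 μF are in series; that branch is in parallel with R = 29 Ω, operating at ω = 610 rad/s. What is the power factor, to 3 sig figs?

X_L = ωL = 5.58 Ω
X_C = 1/(ωC) = 159 Ω
Branch 1: Z₁ = R = 29.0 Ω
Branch 2 (series LC): Z₂ = j(X_L − X_C) = −j154 Ω
Parallel: Z = Z₁Z₂/(Z₁+Z₂), |Z| = 28.5 Ω, ∠Z = -10.7°
cos φ = cos(-10.7°) = 0.983

0.983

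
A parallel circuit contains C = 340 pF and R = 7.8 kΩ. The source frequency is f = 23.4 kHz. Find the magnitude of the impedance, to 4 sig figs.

7267 Ω

ω = 2πf = 147000 rad/s
X_C = 1/(ωC) = 20000 Ω
Parallel: admittances add. Y = 1/R + jωC
Y = (0.0001282 + j4.999e-05) S
|Y| = 0.0001376 S → |Z| = 1/|Y| = 7267 Ω, ∠Z = −∠Y = -21.30°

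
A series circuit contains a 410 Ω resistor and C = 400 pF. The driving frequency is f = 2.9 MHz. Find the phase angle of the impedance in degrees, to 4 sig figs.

ω = 2πf = 1.822e+07 rad/s
X_C = 1/(ωC) = 137.2 Ω
Z = 410.0 − j137.2 Ω
|Z| = √(410.0² + 137.2²) = 432.3 Ω
∠Z = arctan(-137.2/410.0) = -18.50°

-18.50°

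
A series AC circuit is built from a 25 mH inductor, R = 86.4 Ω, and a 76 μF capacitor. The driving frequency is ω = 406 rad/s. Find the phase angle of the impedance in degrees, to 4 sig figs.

X_L = ωL = 10.15 Ω
X_C = 1/(ωC) = 32.41 Ω
Net reactance X = X_L − X_C = -22.26 Ω
Z = 86.40 − j22.26 Ω
|Z| = √(86.40² + 22.26²) = 89.22 Ω
∠Z = arctan(-22.26/86.40) = -14.45°

-14.45°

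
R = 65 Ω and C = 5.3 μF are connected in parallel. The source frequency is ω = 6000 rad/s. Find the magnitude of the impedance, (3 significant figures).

28.3 Ω

X_C = 1/(ωC) = 31.4 Ω
Parallel: admittances add. Y = 1/R + jωC
Y = (0.0154 + j0.0318) S
|Y| = 0.0353 S → |Z| = 1/|Y| = 28.3 Ω, ∠Z = −∠Y = -64.2°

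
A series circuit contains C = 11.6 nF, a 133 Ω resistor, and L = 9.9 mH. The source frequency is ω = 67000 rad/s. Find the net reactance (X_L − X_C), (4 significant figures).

X_L = ωL = 663.3 Ω
X_C = 1/(ωC) = 1287 Ω
X = 663.3 − 1287 = -623.4 Ω

-623.4 Ω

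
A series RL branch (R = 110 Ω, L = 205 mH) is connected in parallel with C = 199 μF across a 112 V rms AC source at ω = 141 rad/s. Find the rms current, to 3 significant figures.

3.05 A

X_L = ωL = 28.9 Ω
X_C = 1/(ωC) = 35.6 Ω
Branch 1 (R+jX_L): Z₁ = 110 + j28.9 Ω, |Z₁| = 114 Ω
Branch 2 (−jX_C): Z₂ = −j35.6 Ω
Parallel: Z = Z₁Z₂/(Z₁+Z₂), |Z| = 36.8 Ω, ∠Z = -71.8°
I = V/|Z| = 112/36.8 = 3.05 A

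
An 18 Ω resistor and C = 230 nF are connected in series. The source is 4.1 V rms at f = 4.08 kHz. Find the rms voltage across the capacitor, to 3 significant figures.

4.08 V

ω = 2πf = 25640 rad/s
X_C = 1/(ωC) = 170 Ω
Z = 18.0 − j170 Ω
|Z| = √(18.0² + 170²) = 171 Ω
I = V/|Z| = 24.0 mA
V_C = I·|Z_C| = 0.0240 × 170 = 4.08 V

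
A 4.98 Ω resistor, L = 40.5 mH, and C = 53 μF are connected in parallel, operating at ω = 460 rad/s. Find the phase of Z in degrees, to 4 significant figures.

8.301°

X_L = ωL = 18.63 Ω
X_C = 1/(ωC) = 41.02 Ω
Parallel: admittances add. Y = 1/R + 1/(jωL) + jωC
Y = (0.2008 − j0.02930) S
|Y| = 0.2029 S → |Z| = 1/|Y| = 4.928 Ω, ∠Z = −∠Y = 8.301°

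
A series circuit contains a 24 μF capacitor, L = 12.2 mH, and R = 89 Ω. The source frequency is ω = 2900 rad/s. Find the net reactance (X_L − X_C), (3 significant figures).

21.0 Ω

X_L = ωL = 35.4 Ω
X_C = 1/(ωC) = 14.4 Ω
X = 35.4 − 14.4 = 21.0 Ω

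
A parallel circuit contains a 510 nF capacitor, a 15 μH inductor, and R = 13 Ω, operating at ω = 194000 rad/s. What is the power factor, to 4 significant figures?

0.2999

X_L = ωL = 2.910 Ω
X_C = 1/(ωC) = 10.11 Ω
Parallel: admittances add. Y = 1/R + 1/(jωL) + jωC
Y = (0.07692 − j0.2447) S
|Y| = 0.2565 S → |Z| = 1/|Y| = 3.899 Ω, ∠Z = −∠Y = 72.55°
cos φ = cos(72.55°) = 0.2999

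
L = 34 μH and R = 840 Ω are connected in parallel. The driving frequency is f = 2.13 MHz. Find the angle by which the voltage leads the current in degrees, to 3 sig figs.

ω = 2πf = 1.338e+07 rad/s
X_L = ωL = 455 Ω
Parallel: admittances add. Y = 1/R + 1/(jωL)
Y = (0.00119 − j0.00220) S
|Y| = 0.00250 S → |Z| = 1/|Y| = 400 Ω, ∠Z = −∠Y = 61.6°

61.6°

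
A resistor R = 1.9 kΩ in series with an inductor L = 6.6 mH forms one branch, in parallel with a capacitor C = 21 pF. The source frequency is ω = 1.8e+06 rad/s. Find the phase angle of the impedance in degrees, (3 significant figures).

73.5°

X_L = ωL = 11900 Ω
X_C = 1/(ωC) = 26500 Ω
Branch 1 (R+jX_L): Z₁ = 1900 + j11900 Ω, |Z₁| = 12000 Ω
Branch 2 (−jX_C): Z₂ = −j26500 Ω
Parallel: Z = Z₁Z₂/(Z₁+Z₂), |Z| = 21700 Ω, ∠Z = 73.5°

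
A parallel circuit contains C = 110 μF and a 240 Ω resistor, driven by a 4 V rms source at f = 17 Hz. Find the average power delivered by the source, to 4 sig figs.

ω = 2πf = 106.8 rad/s
X_C = 1/(ωC) = 85.11 Ω
Parallel: admittances add. Y = 1/R + jωC
Y = (0.004167 + j0.01175) S
|Y| = 0.01247 S → |Z| = 1/|Y| = 80.22 Ω, ∠Z = −∠Y = -70.47°
I = V/|Z| = 49.87 mA
P = VI cos φ = 4 × 0.04987 × cos(-70.47°) = 66.67 mW

66.67 mW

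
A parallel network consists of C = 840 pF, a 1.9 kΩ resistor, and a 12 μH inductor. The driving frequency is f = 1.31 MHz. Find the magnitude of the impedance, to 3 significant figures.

ω = 2πf = 8.231e+06 rad/s
X_L = ωL = 98.8 Ω
X_C = 1/(ωC) = 145 Ω
Parallel: admittances add. Y = 1/R + 1/(jωL) + jωC
Y = (0.000526 − j0.00321) S
|Y| = 0.00325 S → |Z| = 1/|Y| = 307 Ω, ∠Z = −∠Y = 80.7°

307 Ω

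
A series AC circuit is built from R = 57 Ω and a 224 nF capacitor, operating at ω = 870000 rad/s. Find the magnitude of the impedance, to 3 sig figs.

X_C = 1/(ωC) = 5.13 Ω
Z = 57.0 − j5.13 Ω
|Z| = √(57.0² + 5.13²) = 57.2 Ω

57.2 Ω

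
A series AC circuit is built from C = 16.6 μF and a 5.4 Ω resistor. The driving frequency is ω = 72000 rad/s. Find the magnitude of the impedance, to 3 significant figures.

X_C = 1/(ωC) = 0.837 Ω
Z = 5.40 − j0.837 Ω
|Z| = √(5.40² + 0.837²) = 5.46 Ω

5.46 Ω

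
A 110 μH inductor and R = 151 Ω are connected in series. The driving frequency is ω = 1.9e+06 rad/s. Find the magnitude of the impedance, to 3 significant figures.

X_L = ωL = 209 Ω
Z = 151 + j209 Ω
|Z| = √(151² + 209²) = 258 Ω

258 Ω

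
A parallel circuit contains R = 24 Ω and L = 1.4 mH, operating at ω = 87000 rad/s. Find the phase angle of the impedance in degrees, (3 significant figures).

11.1°

X_L = ωL = 122 Ω
Parallel: admittances add. Y = 1/R + 1/(jωL)
Y = (0.0417 − j0.00821) S
|Y| = 0.0425 S → |Z| = 1/|Y| = 23.5 Ω, ∠Z = −∠Y = 11.1°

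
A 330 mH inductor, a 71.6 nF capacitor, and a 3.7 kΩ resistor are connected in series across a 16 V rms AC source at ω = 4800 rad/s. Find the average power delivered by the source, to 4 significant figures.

X_L = ωL = 1584 Ω
X_C = 1/(ωC) = 2910 Ω
Net reactance X = X_L − X_C = -1326 Ω
Z = 3700 − j1326 Ω
|Z| = √(3700² + 1326²) = 3930 Ω
∠Z = arctan(-1326/3700) = -19.71°
I = V/|Z| = 4.071 mA
P = VI cos φ = 16 × 0.004071 × cos(-19.71°) = 61.32 mW

61.32 mW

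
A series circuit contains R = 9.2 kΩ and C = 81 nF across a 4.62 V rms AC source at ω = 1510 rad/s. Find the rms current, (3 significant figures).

375 μA

X_C = 1/(ωC) = 8180 Ω
Z = 9200 − j8180 Ω
|Z| = √(9200² + 8180²) = 12300 Ω
I = V/|Z| = 4.62/12300 = 375 μA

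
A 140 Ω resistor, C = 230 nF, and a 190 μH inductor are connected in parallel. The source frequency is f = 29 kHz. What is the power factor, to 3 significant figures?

0.481

ω = 2πf = 182200 rad/s
X_L = ωL = 34.6 Ω
X_C = 1/(ωC) = 23.9 Ω
Parallel: admittances add. Y = 1/R + 1/(jωL) + jωC
Y = (0.00714 + j0.0130) S
|Y| = 0.0149 S → |Z| = 1/|Y| = 67.3 Ω, ∠Z = −∠Y = -61.3°
cos φ = cos(-61.3°) = 0.481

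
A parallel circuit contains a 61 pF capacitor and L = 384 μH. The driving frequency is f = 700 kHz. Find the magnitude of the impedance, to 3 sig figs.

3090 Ω

ω = 2πf = 4.398e+06 rad/s
X_L = ωL = 1690 Ω
X_C = 1/(ωC) = 3730 Ω
Parallel: admittances add. Y = 1/(jωL) + jωC
Y = (0 − j0.000324) S
|Y| = 0.000324 S → |Z| = 1/|Y| = 3090 Ω, ∠Z = −∠Y = 90.0°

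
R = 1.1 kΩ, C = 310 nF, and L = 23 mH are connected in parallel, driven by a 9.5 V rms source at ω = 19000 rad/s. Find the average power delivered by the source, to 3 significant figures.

82.0 mW

X_L = ωL = 437 Ω
X_C = 1/(ωC) = 170 Ω
Parallel: admittances add. Y = 1/R + 1/(jωL) + jωC
Y = (0.000909 + j0.00360) S
|Y| = 0.00371 S → |Z| = 1/|Y| = 269 Ω, ∠Z = −∠Y = -75.8°
I = V/|Z| = 35.3 mA
P = VI cos φ = 9.5 × 0.0353 × cos(-75.8°) = 82.0 mW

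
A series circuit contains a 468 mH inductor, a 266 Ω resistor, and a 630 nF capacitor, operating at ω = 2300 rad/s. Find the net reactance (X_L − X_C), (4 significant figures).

386.3 Ω

X_L = ωL = 1076 Ω
X_C = 1/(ωC) = 690.1 Ω
X = 1076 − 690.1 = 386.3 Ω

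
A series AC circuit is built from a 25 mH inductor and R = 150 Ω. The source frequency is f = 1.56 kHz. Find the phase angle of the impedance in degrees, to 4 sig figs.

ω = 2πf = 9802 rad/s
X_L = ωL = 245.0 Ω
Z = 150.0 + j245.0 Ω
|Z| = √(150.0² + 245.0²) = 287.3 Ω
∠Z = arctan(245.0/150.0) = 58.53°

58.53°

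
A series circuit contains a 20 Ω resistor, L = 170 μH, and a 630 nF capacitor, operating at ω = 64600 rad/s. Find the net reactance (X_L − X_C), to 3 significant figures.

X_L = ωL = 11.0 Ω
X_C = 1/(ωC) = 24.6 Ω
X = 11.0 − 24.6 = -13.6 Ω

-13.6 Ω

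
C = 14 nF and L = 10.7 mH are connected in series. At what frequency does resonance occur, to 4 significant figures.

13.00 kHz

ω₀ = 1/√(LC) = 1/√(0.0107 × 1.4e-08) = 81700 rad/s
f₀ = ω₀/(2π) = 13.00 kHz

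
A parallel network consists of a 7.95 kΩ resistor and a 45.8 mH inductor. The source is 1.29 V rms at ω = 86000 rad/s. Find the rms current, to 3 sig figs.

X_L = ωL = 3940 Ω
Parallel: admittances add. Y = 1/R + 1/(jωL)
Y = (0.000126 − j0.000254) S
|Y| = 0.000283 S → |Z| = 1/|Y| = 3530 Ω, ∠Z = −∠Y = 63.6°
I = V/|Z| = 1.29/3530 = 366 μA

366 μA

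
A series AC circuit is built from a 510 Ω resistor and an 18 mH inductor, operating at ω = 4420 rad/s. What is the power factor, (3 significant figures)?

0.988

X_L = ωL = 79.6 Ω
Z = 510 + j79.6 Ω
|Z| = √(510² + 79.6²) = 516 Ω
∠Z = arctan(79.6/510) = 8.87°
cos φ = cos(8.87°) = 0.988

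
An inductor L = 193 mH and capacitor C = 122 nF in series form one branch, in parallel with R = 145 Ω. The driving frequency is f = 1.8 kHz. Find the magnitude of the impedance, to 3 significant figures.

ω = 2πf = 11310 rad/s
X_L = ωL = 2180 Ω
X_C = 1/(ωC) = 725 Ω
Branch 1: Z₁ = R = 145 Ω
Branch 2 (series LC): Z₂ = j(X_L − X_C) = j1460 Ω
Parallel: Z = Z₁Z₂/(Z₁+Z₂), |Z| = 144 Ω, ∠Z = 5.68°

144 Ω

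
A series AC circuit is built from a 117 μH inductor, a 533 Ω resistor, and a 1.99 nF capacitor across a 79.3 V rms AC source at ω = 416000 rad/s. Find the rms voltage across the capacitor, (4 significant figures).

75.07 V

X_L = ωL = 48.67 Ω
X_C = 1/(ωC) = 1208 Ω
Net reactance X = X_L − X_C = -1159 Ω
Z = 533.0 − j1159 Ω
|Z| = √(533.0² + 1159²) = 1276 Ω
I = V/|Z| = 62.15 mA
V_C = I·|Z_C| = 0.06215 × 1208 = 75.07 V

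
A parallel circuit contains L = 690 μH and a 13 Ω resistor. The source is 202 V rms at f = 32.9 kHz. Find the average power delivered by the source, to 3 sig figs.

3.14 kW

ω = 2πf = 206700 rad/s
X_L = ωL = 143 Ω
Parallel: admittances add. Y = 1/R + 1/(jωL)
Y = (0.0769 − j0.00701) S
|Y| = 0.0772 S → |Z| = 1/|Y| = 12.9 Ω, ∠Z = −∠Y = 5.21°
I = V/|Z| = 15.6 A
P = VI cos φ = 202 × 15.6 × cos(5.21°) = 3.14 kW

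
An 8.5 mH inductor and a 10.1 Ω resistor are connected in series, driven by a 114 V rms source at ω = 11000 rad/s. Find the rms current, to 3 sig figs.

1.21 A

X_L = ωL = 93.5 Ω
Z = 10.1 + j93.5 Ω
|Z| = √(10.1² + 93.5²) = 94.0 Ω
I = V/|Z| = 114/94.0 = 1.21 A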